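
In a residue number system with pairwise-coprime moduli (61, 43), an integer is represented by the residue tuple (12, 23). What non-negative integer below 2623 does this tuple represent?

195

From x ≡ 12 (mod 61) write x = 12 + 61t. Substituting into x ≡ 23 (mod 43) gives 61t ≡ 11 (mod 43), and since 18⁻¹ ≡ 12 (mod 43), t ≡ 3. Hence x ≡ 12 + 61·3 = 195 (mod 2623).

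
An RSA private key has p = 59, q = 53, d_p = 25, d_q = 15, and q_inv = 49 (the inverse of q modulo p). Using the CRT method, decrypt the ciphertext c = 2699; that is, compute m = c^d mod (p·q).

334

m₁ = c^(d_p) mod p: c ≡ 44 (mod 59), and 44^25 mod 59 = 39.
m₂ = c^(d_q) mod q: c ≡ 49 (mod 53), and 49^15 mod 53 = 16.
h = q_inv·(m₁ − m₂) mod p = 49·(39 − 16) mod 59 = 6.
m = m₂ + h·q = 16 + 6·53 = 334.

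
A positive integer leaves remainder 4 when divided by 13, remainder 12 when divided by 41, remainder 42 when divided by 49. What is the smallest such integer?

17437

The moduli are pairwise coprime; N = 13·41·49 = 26117.
N/13 = 2009; 2009 ≡ 7 (mod 13); 7·2 ≡ 1, so inverse 2.
N/41 = 637; 637 ≡ 22 (mod 41); 22·28 ≡ 1, so inverse 28.
N/49 = 533; 533 ≡ 43 (mod 49); 43·8 ≡ 1, so inverse 8.
k ≡ 4·2009·2 + 12·637·28 + 42·533·8 = 409192.
409192 mod 26117 = 17437.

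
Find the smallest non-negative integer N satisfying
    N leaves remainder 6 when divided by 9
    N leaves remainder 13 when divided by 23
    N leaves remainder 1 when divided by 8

105

The moduli are pairwise coprime; M = 9·23·8 = 1656.
M/9 = 184; 184 ≡ 4 (mod 9); 4·7 ≡ 1, so inverse 7.
M/23 = 72; 72 ≡ 3 (mod 23); 3·8 ≡ 1, so inverse 8.
M/8 = 207; 207 ≡ 7 (mod 8); 7·7 ≡ 1, so inverse 7.
N ≡ 6·184·7 + 13·72·8 + 1·207·7 = 16665.
16665 mod 1656 = 105.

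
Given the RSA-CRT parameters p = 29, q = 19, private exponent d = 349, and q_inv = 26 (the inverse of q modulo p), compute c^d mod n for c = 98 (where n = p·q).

21

d_p = d mod (p−1) = 349 mod 28 = 13; d_q = d mod (q−1) = 7.
m₁ = c^(d_p) mod p: c ≡ 11 (mod 29), and 11^13 mod 29 = 21.
m₂ = c^(d_q) mod q: c ≡ 3 (mod 19), and 3^7 mod 19 = 2.
h = q_inv·(m₁ − m₂) mod p = 26·(21 − 2) mod 29 = 1.
m = m₂ + h·q = 2 + 1·19 = 21.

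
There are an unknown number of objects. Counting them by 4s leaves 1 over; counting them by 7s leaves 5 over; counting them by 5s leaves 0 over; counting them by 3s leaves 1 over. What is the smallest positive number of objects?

From N ≡ 1 (mod 4) write N = 1 + 4t. Substituting into N ≡ 5 (mod 7) gives 4t ≡ 4 (mod 7), and since 4⁻¹ ≡ 2 (mod 7), t ≡ 1. Hence N ≡ 1 + 4·1 = 5 (mod 28).
From N ≡ 5 (mod 28) write N = 5 + 28t. Substituting into N ≡ 0 (mod 5) gives 28t ≡ 0 (mod 5), and since 3⁻¹ ≡ 2 (mod 5), t ≡ 0. Hence N ≡ 5 + 28·0 = 5 (mod 140).
From N ≡ 5 (mod 140) write N = 5 + 140t. Substituting into N ≡ 1 (mod 3) gives 140t ≡ 2 (mod 3), and since 2⁻¹ ≡ 2 (mod 3), t ≡ 1. Hence N ≡ 5 + 140·1 = 145 (mod 420).

145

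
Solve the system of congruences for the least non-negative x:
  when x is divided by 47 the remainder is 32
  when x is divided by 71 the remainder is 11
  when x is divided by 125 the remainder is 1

199876

From x ≡ 32 (mod 47) write x = 32 + 47t. Substituting into x ≡ 11 (mod 71) gives 47t ≡ 50 (mod 71), and since 47⁻¹ ≡ 68 (mod 71), t ≡ 63. Hence x ≡ 32 + 47·63 = 2993 (mod 3337).
From x ≡ 2993 (mod 3337) write x = 2993 + 3337t. Substituting into x ≡ 1 (mod 125) gives 3337t ≡ 8 (mod 125), and since 87⁻¹ ≡ 23 (mod 125), t ≡ 59. Hence x ≡ 2993 + 3337·59 = 199876 (mod 417125).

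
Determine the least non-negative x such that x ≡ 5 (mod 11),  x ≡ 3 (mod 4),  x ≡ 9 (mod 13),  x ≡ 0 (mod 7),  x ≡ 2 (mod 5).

The moduli are pairwise coprime; N = 11·4·13·7·5 = 20020.
N/11 = 1820; 1820 ≡ 5 (mod 11); 5·9 ≡ 1, so inverse 9.
N/4 = 5005; 5005 ≡ 1 (mod 4), inverse 1.
N/13 = 1540; 1540 ≡ 6 (mod 13); 6·11 ≡ 1, so inverse 11.
N/7 = 2860; 2860 ≡ 4 (mod 7); 4·2 ≡ 1, so inverse 2.
N/5 = 4004; 4004 ≡ 4 (mod 5); 4·4 ≡ 1, so inverse 4.
x ≡ 5·1820·9 + 3·5005·1 + 9·1540·11 + 0·2860·2 + 2·4004·4 = 281407.
281407 mod 20020 = 1127.

1127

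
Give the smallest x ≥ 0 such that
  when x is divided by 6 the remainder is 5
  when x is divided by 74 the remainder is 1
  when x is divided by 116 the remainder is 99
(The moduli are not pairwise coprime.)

Combine the congruences pairwise.
gcd(6, 74) = 2 and 2 | (1 − 5), so the pair is consistent; merging gives x ≡ 149 (mod 222), where 222 = lcm(6, 74).
gcd(222, 116) = 2 and 2 | (99 − 149), so the pair is consistent; merging gives x ≡ 1259 (mod 12876), where 12876 = lcm(222, 116).
The solution is unique modulo lcm(6, 74, 116) = 12876.

1259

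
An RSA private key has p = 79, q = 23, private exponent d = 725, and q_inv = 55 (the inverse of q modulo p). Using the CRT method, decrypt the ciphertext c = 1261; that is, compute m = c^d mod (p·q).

1190

d_p = d mod (p−1) = 725 mod 78 = 23; d_q = d mod (q−1) = 21.
m₁ = c^(d_p) mod p: c ≡ 76 (mod 79), and 76^23 mod 79 = 5.
m₂ = c^(d_q) mod q: c ≡ 19 (mod 23), and 19^21 mod 23 = 17.
h = q_inv·(m₁ − m₂) mod p = 55·(5 − 17) mod 79 = 51.
m = m₂ + h·q = 17 + 51·23 = 1190.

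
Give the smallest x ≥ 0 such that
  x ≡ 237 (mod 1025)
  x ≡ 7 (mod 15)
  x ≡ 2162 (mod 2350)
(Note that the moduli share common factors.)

Combine the congruences pairwise.
gcd(1025, 15) = 5 and 5 | (7 − 237), so the pair is consistent; merging gives x ≡ 2287 (mod 3075), where 3075 = lcm(1025, 15).
gcd(3075, 2350) = 25 and 25 | (2162 − 2287), so the pair is consistent; merging gives x ≡ 91462 (mod 289050), where 289050 = lcm(3075, 2350).
The solution is unique modulo lcm(1025, 15, 2350) = 289050.

91462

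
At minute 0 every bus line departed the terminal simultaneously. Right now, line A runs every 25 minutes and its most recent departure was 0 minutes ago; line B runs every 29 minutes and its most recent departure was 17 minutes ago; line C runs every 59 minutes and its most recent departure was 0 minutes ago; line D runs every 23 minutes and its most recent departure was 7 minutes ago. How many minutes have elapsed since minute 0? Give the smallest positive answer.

Combine the congruences pairwise.
From t ≡ 0 (mod 25) write t = 0 + 25s. Substituting into t ≡ 17 (mod 29) gives 25s ≡ 17 (mod 29), and since 25⁻¹ ≡ 7 (mod 29), s ≡ 3. Hence t ≡ 0 + 25·3 = 75 (mod 725).
From t ≡ 75 (mod 725) write t = 75 + 725s. Substituting into t ≡ 0 (mod 59) gives 725s ≡ 43 (mod 59), and since 17⁻¹ ≡ 7 (mod 59), s ≡ 6. Hence t ≡ 75 + 725·6 = 4425 (mod 42775).
From t ≡ 4425 (mod 42775) write t = 4425 + 42775s. Substituting into t ≡ 7 (mod 23) gives 42775s ≡ 21 (mod 23), and since 18⁻¹ ≡ 9 (mod 23), s ≡ 5. Hence t ≡ 4425 + 42775·5 = 218300 (mod 983825).

218300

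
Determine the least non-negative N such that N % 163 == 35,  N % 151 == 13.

From N ≡ 35 (mod 163) write N = 35 + 163t. Substituting into N ≡ 13 (mod 151) gives 163t ≡ 129 (mod 151), and since 12⁻¹ ≡ 63 (mod 151), t ≡ 124. Hence N ≡ 35 + 163·124 = 20247 (mod 24613).

20247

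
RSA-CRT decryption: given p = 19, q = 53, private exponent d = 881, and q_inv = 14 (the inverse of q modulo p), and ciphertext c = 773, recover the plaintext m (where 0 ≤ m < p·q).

668

d_p = d mod (p−1) = 881 mod 18 = 17; d_q = d mod (q−1) = 49.
m₁ = c^(d_p) mod p: c ≡ 13 (mod 19), and 13^17 mod 19 = 3.
m₂ = c^(d_q) mod q: c ≡ 31 (mod 53), and 31^49 mod 53 = 32.
h = q_inv·(m₁ − m₂) mod p = 14·(3 − 32) mod 19 = 12.
m = m₂ + h·q = 32 + 12·53 = 668.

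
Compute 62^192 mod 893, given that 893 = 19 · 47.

600

Mod 19: 62 ≡ 5; by Fermat, exponent reduces to 192 mod 18 = 12; 5^12 ≡ 11 (mod 19).
Mod 47: 62 ≡ 15; by Fermat, exponent reduces to 192 mod 46 = 8; 15^8 ≡ 36 (mod 47).
Combine by CRT: x ≡ 11 (mod 19), x ≡ 36 (mod 47) ⇒ x ≡ 600 (mod 893).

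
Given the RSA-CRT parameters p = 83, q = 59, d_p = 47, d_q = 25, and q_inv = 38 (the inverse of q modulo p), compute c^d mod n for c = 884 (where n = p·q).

412

m₁ = c^(d_p) mod p: c ≡ 54 (mod 83), and 54^47 mod 83 = 80.
m₂ = c^(d_q) mod q: c ≡ 58 (mod 59), and 58^25 mod 59 = 58.
h = q_inv·(m₁ − m₂) mod p = 38·(80 − 58) mod 83 = 6.
m = m₂ + h·q = 58 + 6·59 = 412.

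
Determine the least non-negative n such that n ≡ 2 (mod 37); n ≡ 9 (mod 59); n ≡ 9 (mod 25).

45734

From n ≡ 2 (mod 37) write n = 2 + 37t. Substituting into n ≡ 9 (mod 59) gives 37t ≡ 7 (mod 59), and since 37⁻¹ ≡ 8 (mod 59), t ≡ 56. Hence n ≡ 2 + 37·56 = 2074 (mod 2183).
From n ≡ 2074 (mod 2183) write n = 2074 + 2183t. Substituting into n ≡ 9 (mod 25) gives 2183t ≡ 10 (mod 25), and since 8⁻¹ ≡ 22 (mod 25), t ≡ 20. Hence n ≡ 2074 + 2183·20 = 45734 (mod 54575).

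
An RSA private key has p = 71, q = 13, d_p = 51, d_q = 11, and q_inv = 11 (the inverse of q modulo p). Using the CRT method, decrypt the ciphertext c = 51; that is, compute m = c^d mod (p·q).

m₁ = c^(d_p) mod p: c ≡ 51 (mod 71), and 51^51 mod 71 = 26.
m₂ = c^(d_q) mod q: c ≡ 12 (mod 13), and 12^11 mod 13 = 12.
h = q_inv·(m₁ − m₂) mod p = 11·(26 − 12) mod 71 = 12.
m = m₂ + h·q = 12 + 12·13 = 168.

168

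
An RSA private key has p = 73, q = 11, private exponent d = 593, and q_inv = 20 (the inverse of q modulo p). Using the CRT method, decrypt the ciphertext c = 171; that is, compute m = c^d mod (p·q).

d_p = d mod (p−1) = 593 mod 72 = 17; d_q = d mod (q−1) = 3.
m₁ = c^(d_p) mod p: c ≡ 25 (mod 73), and 25^17 mod 73 = 35.
m₂ = c^(d_q) mod q: c ≡ 6 (mod 11), and 6^3 mod 11 = 7.
h = q_inv·(m₁ − m₂) mod p = 20·(35 − 7) mod 73 = 49.
m = m₂ + h·q = 7 + 49·11 = 546.

546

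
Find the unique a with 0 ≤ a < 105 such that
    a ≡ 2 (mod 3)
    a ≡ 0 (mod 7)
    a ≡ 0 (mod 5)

35

The moduli are pairwise coprime; N = 3·7·5 = 105.
N/3 = 35; 35 ≡ 2 (mod 3); 2·2 ≡ 1, so inverse 2.
N/7 = 15; 15 ≡ 1 (mod 7), inverse 1.
N/5 = 21; 21 ≡ 1 (mod 5), inverse 1.
a ≡ 2·35·2 + 0·15·1 + 0·21·1 = 140.
140 mod 105 = 35.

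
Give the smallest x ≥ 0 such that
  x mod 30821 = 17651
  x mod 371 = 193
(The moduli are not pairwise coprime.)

gcd(30821, 371) = 7 and 7 | (193 − 17651), so the pair is consistent; merging gives x ≡ 1219670 (mod 1633513), where 1633513 = lcm(30821, 371).
The solution is unique modulo lcm(30821, 371) = 1633513.

1219670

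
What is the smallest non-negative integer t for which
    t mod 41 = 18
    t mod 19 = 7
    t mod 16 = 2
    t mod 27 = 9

147618

From t ≡ 18 (mod 41) write t = 18 + 41s. Substituting into t ≡ 7 (mod 19) gives 41s ≡ 8 (mod 19), and since 3⁻¹ ≡ 13 (mod 19), s ≡ 9. Hence t ≡ 18 + 41·9 = 387 (mod 779).
From t ≡ 387 (mod 779) write t = 387 + 779s. Substituting into t ≡ 2 (mod 16) gives 779s ≡ 15 (mod 16), and since 11⁻¹ ≡ 3 (mod 16), s ≡ 13. Hence t ≡ 387 + 779·13 = 10514 (mod 12464).
From t ≡ 10514 (mod 12464) write t = 10514 + 12464s. Substituting into t ≡ 9 (mod 27) gives 12464s ≡ 25 (mod 27), and since 17⁻¹ ≡ 8 (mod 27), s ≡ 11. Hence t ≡ 10514 + 12464·11 = 147618 (mod 336528).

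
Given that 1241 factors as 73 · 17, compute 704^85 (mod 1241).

861

Mod 73: 704 ≡ 47; by Fermat, exponent reduces to 85 mod 72 = 13; 47^13 ≡ 58 (mod 73).
Mod 17: 704 ≡ 7; by Fermat, exponent reduces to 85 mod 16 = 5; 7^5 ≡ 11 (mod 17).
Combine by CRT: x ≡ 58 (mod 73), x ≡ 11 (mod 17) ⇒ x ≡ 861 (mod 1241).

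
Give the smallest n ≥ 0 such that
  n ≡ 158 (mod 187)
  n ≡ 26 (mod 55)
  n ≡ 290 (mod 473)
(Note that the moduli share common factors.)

13061

gcd(187, 55) = 11 and 11 | (26 − 158), so the pair is consistent; merging gives n ≡ 906 (mod 935), where 935 = lcm(187, 55).
gcd(935, 473) = 11 and 11 | (290 − 906), so the pair is consistent; merging gives n ≡ 13061 (mod 40205), where 40205 = lcm(935, 473).
The solution is unique modulo lcm(187, 55, 473) = 40205.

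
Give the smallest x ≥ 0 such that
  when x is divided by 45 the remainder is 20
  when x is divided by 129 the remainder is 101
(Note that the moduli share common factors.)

875

gcd(45, 129) = 3 and 3 | (101 − 20), so the pair is consistent; merging gives x ≡ 875 (mod 1935), where 1935 = lcm(45, 129).
The solution is unique modulo lcm(45, 129) = 1935.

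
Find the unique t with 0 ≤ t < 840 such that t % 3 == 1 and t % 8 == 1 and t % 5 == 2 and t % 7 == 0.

Combine the congruences pairwise.
From t ≡ 1 (mod 3) write t = 1 + 3s. Substituting into t ≡ 1 (mod 8) gives 3s ≡ 0 (mod 8), and since 3⁻¹ ≡ 3 (mod 8), s ≡ 0. Hence t ≡ 1 + 3·0 = 1 (mod 24).
From t ≡ 1 (mod 24) write t = 1 + 24s. Substituting into t ≡ 2 (mod 5) gives 24s ≡ 1 (mod 5), and since 4⁻¹ ≡ 4 (mod 5), s ≡ 4. Hence t ≡ 1 + 24·4 = 97 (mod 120).
From t ≡ 97 (mod 120) write t = 97 + 120s. Substituting into t ≡ 0 (mod 7) gives 120s ≡ 1 (mod 7), and since 1⁻¹ ≡ 1 (mod 7), s ≡ 1. Hence t ≡ 97 + 120·1 = 217 (mod 840).

217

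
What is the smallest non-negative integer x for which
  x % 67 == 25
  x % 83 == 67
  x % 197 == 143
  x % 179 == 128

3602682

From x ≡ 25 (mod 67) write x = 25 + 67t. Substituting into x ≡ 67 (mod 83) gives 67t ≡ 42 (mod 83), and since 67⁻¹ ≡ 57 (mod 83), t ≡ 70. Hence x ≡ 25 + 67·70 = 4715 (mod 5561).
From x ≡ 4715 (mod 5561) write x = 4715 + 5561t. Substituting into x ≡ 143 (mod 197) gives 5561t ≡ 156 (mod 197), and since 45⁻¹ ≡ 162 (mod 197), t ≡ 56. Hence x ≡ 4715 + 5561·56 = 316131 (mod 1095517).
From x ≡ 316131 (mod 1095517) write x = 316131 + 1095517t. Substituting into x ≡ 128 (mod 179) gives 1095517t ≡ 111 (mod 179), and since 37⁻¹ ≡ 150 (mod 179), t ≡ 3. Hence x ≡ 316131 + 1095517·3 = 3602682 (mod 196097543).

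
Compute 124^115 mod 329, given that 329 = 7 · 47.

187

Mod 7: 124 ≡ 5; by Fermat, exponent reduces to 115 mod 6 = 1; 5^1 ≡ 5 (mod 7).
Mod 47: 124 ≡ 30; by Fermat, exponent reduces to 115 mod 46 = 23; 30^23 ≡ 46 (mod 47).
Combine by CRT: x ≡ 5 (mod 7), x ≡ 46 (mod 47) ⇒ x ≡ 187 (mod 329).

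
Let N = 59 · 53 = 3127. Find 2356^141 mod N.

174

Mod 59: 2356 ≡ 55; by Fermat, exponent reduces to 141 mod 58 = 25; 55^25 ≡ 56 (mod 59).
Mod 53: 2356 ≡ 24; by Fermat, exponent reduces to 141 mod 52 = 37; 24^37 ≡ 15 (mod 53).
Combine by CRT: x ≡ 56 (mod 59), x ≡ 15 (mod 53) ⇒ x ≡ 174 (mod 3127).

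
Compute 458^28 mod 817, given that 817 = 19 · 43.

Mod 19: 458 ≡ 2; by Fermat, exponent reduces to 28 mod 18 = 10; 2^10 ≡ 17 (mod 19).
Mod 43: 458 ≡ 28; 28^28 ≡ 36 (mod 43).
Combine by CRT: x ≡ 17 (mod 19), x ≡ 36 (mod 43) ⇒ x ≡ 36 (mod 817).

36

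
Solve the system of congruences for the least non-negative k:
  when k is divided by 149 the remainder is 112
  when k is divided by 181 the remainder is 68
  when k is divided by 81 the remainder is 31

The moduli are pairwise coprime; N = 149·181·81 = 2184489.
N/149 = 14661; 14661 ≡ 59 (mod 149); 59·48 ≡ 1, so inverse 48.
N/181 = 12069; 12069 ≡ 123 (mod 181); 123·78 ≡ 1, so inverse 78.
N/81 = 26969; 26969 ≡ 77 (mod 81); 77·20 ≡ 1, so inverse 20.
k ≡ 112·14661·48 + 68·12069·78 + 31·26969·20 = 159552292.
159552292 mod 2184489 = 84595.

84595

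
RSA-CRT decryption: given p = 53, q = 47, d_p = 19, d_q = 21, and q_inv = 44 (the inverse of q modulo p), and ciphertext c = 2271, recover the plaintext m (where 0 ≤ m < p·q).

m₁ = c^(d_p) mod p: c ≡ 45 (mod 53), and 45^19 mod 53 = 21.
m₂ = c^(d_q) mod q: c ≡ 15 (mod 47), and 15^21 mod 47 = 33.
h = q_inv·(m₁ − m₂) mod p = 44·(21 − 33) mod 53 = 2.
m = m₂ + h·q = 33 + 2·47 = 127.

127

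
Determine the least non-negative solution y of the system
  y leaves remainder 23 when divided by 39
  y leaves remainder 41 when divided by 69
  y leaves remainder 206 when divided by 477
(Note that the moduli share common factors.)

29780

gcd(39, 69) = 3 and 3 | (41 − 23), so the pair is consistent; merging gives y ≡ 179 (mod 897), where 897 = lcm(39, 69).
gcd(897, 477) = 3 and 3 | (206 − 179), so the pair is consistent; merging gives y ≡ 29780 (mod 142623), where 142623 = lcm(897, 477).
The solution is unique modulo lcm(39, 69, 477) = 142623.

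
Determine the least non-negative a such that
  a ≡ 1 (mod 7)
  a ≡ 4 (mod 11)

15

Combine the congruences pairwise.
From a ≡ 1 (mod 7) write a = 1 + 7t. Substituting into a ≡ 4 (mod 11) gives 7t ≡ 3 (mod 11), and since 7⁻¹ ≡ 8 (mod 11), t ≡ 2. Hence a ≡ 1 + 7·2 = 15 (mod 77).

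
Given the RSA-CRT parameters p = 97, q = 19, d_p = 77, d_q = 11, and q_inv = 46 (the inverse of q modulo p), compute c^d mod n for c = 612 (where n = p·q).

m₁ = c^(d_p) mod p: c ≡ 30 (mod 97), and 30^77 mod 97 = 77.
m₂ = c^(d_q) mod q: c ≡ 4 (mod 19), and 4^11 mod 19 = 16.
h = q_inv·(m₁ − m₂) mod p = 46·(77 − 16) mod 97 = 90.
m = m₂ + h·q = 16 + 90·19 = 1726.

1726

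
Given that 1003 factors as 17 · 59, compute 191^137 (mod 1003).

Mod 17: 191 ≡ 4; by Fermat, exponent reduces to 137 mod 16 = 9; 4^9 ≡ 4 (mod 17).
Mod 59: 191 ≡ 14; by Fermat, exponent reduces to 137 mod 58 = 21; 14^21 ≡ 6 (mod 59).
Combine by CRT: x ≡ 4 (mod 17), x ≡ 6 (mod 59) ⇒ x ≡ 242 (mod 1003).

242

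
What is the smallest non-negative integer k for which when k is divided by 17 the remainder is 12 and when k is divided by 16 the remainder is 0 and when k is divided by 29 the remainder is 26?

896

The moduli are pairwise coprime; N = 17·16·29 = 7888.
N/17 = 464; 464 ≡ 5 (mod 17); 5·7 ≡ 1, so inverse 7.
N/16 = 493; 493 ≡ 13 (mod 16); 13·5 ≡ 1, so inverse 5.
N/29 = 272; 272 ≡ 11 (mod 29); 11·8 ≡ 1, so inverse 8.
k ≡ 12·464·7 + 0·493·5 + 26·272·8 = 95552.
95552 mod 7888 = 896.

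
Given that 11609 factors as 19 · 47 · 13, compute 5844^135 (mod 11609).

Mod 19: 5844 ≡ 11; by Fermat, exponent reduces to 135 mod 18 = 9; 11^9 ≡ 1 (mod 19).
Mod 47: 5844 ≡ 16; by Fermat, exponent reduces to 135 mod 46 = 43; 16^43 ≡ 27 (mod 47).
Mod 13: 5844 ≡ 7; by Fermat, exponent reduces to 135 mod 12 = 3; 7^3 ≡ 5 (mod 13).
Combine by CRT: x ≡ 1 (mod 19), x ≡ 27 (mod 47), x ≡ 5 (mod 13) ⇒ x ≡ 1578 (mod 11609).

1578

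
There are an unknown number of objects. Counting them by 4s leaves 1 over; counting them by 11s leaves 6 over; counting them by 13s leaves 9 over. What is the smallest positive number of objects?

61

The moduli are pairwise coprime; M = 4·11·13 = 572.
M/4 = 143; 143 ≡ 3 (mod 4); 3·3 ≡ 1, so inverse 3.
M/11 = 52; 52 ≡ 8 (mod 11); 8·7 ≡ 1, so inverse 7.
M/13 = 44; 44 ≡ 5 (mod 13); 5·8 ≡ 1, so inverse 8.
N ≡ 1·143·3 + 6·52·7 + 9·44·8 = 5781.
5781 mod 572 = 61.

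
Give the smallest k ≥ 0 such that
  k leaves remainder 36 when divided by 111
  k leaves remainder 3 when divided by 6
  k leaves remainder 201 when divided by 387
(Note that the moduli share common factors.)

14133

Combine the congruences pairwise.
gcd(111, 6) = 3 and 3 | (3 − 36), so the pair is consistent; merging gives k ≡ 147 (mod 222), where 222 = lcm(111, 6).
gcd(222, 387) = 3 and 3 | (201 − 147), so the pair is consistent; merging gives k ≡ 14133 (mod 28638), where 28638 = lcm(222, 387).
The solution is unique modulo lcm(111, 6, 387) = 28638.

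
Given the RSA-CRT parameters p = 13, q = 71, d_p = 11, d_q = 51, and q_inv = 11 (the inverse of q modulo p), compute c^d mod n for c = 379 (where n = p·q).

m₁ = c^(d_p) mod p: c ≡ 2 (mod 13), and 2^11 mod 13 = 7.
m₂ = c^(d_q) mod q: c ≡ 24 (mod 71), and 24^51 mod 71 = 58.
h = q_inv·(m₁ − m₂) mod p = 11·(7 − 58) mod 13 = 11.
m = m₂ + h·q = 58 + 11·71 = 839.

839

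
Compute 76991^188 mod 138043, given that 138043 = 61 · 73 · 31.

48553

Mod 61: 76991 ≡ 9; by Fermat, exponent reduces to 188 mod 60 = 8; 9^8 ≡ 58 (mod 61).
Mod 73: 76991 ≡ 49; by Fermat, exponent reduces to 188 mod 72 = 44; 49^44 ≡ 8 (mod 73).
Mod 31: 76991 ≡ 18; by Fermat, exponent reduces to 188 mod 30 = 8; 18^8 ≡ 7 (mod 31).
Combine by CRT: x ≡ 58 (mod 61), x ≡ 8 (mod 73), x ≡ 7 (mod 31) ⇒ x ≡ 48553 (mod 138043).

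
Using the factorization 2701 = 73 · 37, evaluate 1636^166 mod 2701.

Mod 73: 1636 ≡ 30; by Fermat, exponent reduces to 166 mod 72 = 22; 30^22 ≡ 70 (mod 73).
Mod 37: 1636 ≡ 8; by Fermat, exponent reduces to 166 mod 36 = 22; 8^22 ≡ 11 (mod 37).
Combine by CRT: x ≡ 70 (mod 73), x ≡ 11 (mod 37) ⇒ x ≡ 1676 (mod 2701).

1676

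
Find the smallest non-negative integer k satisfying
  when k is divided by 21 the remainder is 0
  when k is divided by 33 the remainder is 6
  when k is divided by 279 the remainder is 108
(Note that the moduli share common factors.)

6804

gcd(21, 33) = 3 and 3 | (6 − 0), so the pair is consistent; merging gives k ≡ 105 (mod 231), where 231 = lcm(21, 33).
gcd(231, 279) = 3 and 3 | (108 − 105), so the pair is consistent; merging gives k ≡ 6804 (mod 21483), where 21483 = lcm(231, 279).
The solution is unique modulo lcm(21, 33, 279) = 21483.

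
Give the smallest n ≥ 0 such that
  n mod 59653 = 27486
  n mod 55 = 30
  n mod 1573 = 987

3785625

Combine the congruences pairwise.
gcd(59653, 55) = 11 and 11 | (30 − 27486), so the pair is consistent; merging gives n ≡ 206445 (mod 298265), where 298265 = lcm(59653, 55).
gcd(298265, 1573) = 121 and 121 | (987 − 206445), so the pair is consistent; merging gives n ≡ 3785625 (mod 3877445), where 3877445 = lcm(298265, 1573).
The solution is unique modulo lcm(59653, 55, 1573) = 3877445.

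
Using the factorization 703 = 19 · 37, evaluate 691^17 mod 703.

Mod 19: 691 ≡ 7; 7^17 ≡ 11 (mod 19).
Mod 37: 691 ≡ 25; 25^17 ≡ 3 (mod 37).
Combine by CRT: x ≡ 11 (mod 19), x ≡ 3 (mod 37) ⇒ x ≡ 410 (mod 703).

410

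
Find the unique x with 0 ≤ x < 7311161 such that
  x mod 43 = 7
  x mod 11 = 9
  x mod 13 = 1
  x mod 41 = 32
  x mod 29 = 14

From x ≡ 7 (mod 43) write x = 7 + 43t. Substituting into x ≡ 9 (mod 11) gives 43t ≡ 2 (mod 11), and since 10⁻¹ ≡ 10 (mod 11), t ≡ 9. Hence x ≡ 7 + 43·9 = 394 (mod 473).
From x ≡ 394 (mod 473) write x = 394 + 473t. Substituting into x ≡ 1 (mod 13) gives 473t ≡ 10 (mod 13), and since 5⁻¹ ≡ 8 (mod 13), t ≡ 2. Hence x ≡ 394 + 473·2 = 1340 (mod 6149).
From x ≡ 1340 (mod 6149) write x = 1340 + 6149t. Substituting into x ≡ 32 (mod 41) gives 6149t ≡ 4 (mod 41), and since 40⁻¹ ≡ 40 (mod 41), t ≡ 37. Hence x ≡ 1340 + 6149·37 = 228853 (mod 252109).
From x ≡ 228853 (mod 252109) write x = 228853 + 252109t. Substituting into x ≡ 14 (mod 29) gives 252109t ≡ 0 (mod 29), and since 12⁻¹ ≡ 17 (mod 29), t ≡ 0. Hence x ≡ 228853 + 252109·0 = 228853 (mod 7311161).

228853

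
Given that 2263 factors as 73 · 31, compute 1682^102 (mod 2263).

Mod 73: 1682 ≡ 3; by Fermat, exponent reduces to 102 mod 72 = 30; 3^30 ≡ 72 (mod 73).
Mod 31: 1682 ≡ 8; by Fermat, exponent reduces to 102 mod 30 = 12; 8^12 ≡ 2 (mod 31).
Combine by CRT: x ≡ 72 (mod 73), x ≡ 2 (mod 31) ⇒ x ≡ 1459 (mod 2263).

1459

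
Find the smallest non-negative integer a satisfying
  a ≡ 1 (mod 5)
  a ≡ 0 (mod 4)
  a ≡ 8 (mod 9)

Combine the congruences pairwise.
From a ≡ 1 (mod 5) write a = 1 + 5t. Substituting into a ≡ 0 (mod 4) gives 5t ≡ 3 (mod 4), and since 1⁻¹ ≡ 1 (mod 4), t ≡ 3. Hence a ≡ 1 + 5·3 = 16 (mod 20).
From a ≡ 16 (mod 20) write a = 16 + 20t. Substituting into a ≡ 8 (mod 9) gives 20t ≡ 1 (mod 9), and since 2⁻¹ ≡ 5 (mod 9), t ≡ 5. Hence a ≡ 16 + 20·5 = 116 (mod 180).

116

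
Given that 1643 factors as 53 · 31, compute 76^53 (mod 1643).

235

Mod 53: 76 ≡ 23; by Fermat, exponent reduces to 53 mod 52 = 1; 23^1 ≡ 23 (mod 53).
Mod 31: 76 ≡ 14; by Fermat, exponent reduces to 53 mod 30 = 23; 14^23 ≡ 18 (mod 31).
Combine by CRT: x ≡ 23 (mod 53), x ≡ 18 (mod 31) ⇒ x ≡ 235 (mod 1643).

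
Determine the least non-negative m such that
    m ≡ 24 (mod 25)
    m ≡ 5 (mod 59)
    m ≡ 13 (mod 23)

From m ≡ 24 (mod 25) write m = 24 + 25t. Substituting into m ≡ 5 (mod 59) gives 25t ≡ 40 (mod 59), and since 25⁻¹ ≡ 26 (mod 59), t ≡ 37. Hence m ≡ 24 + 25·37 = 949 (mod 1475).
From m ≡ 949 (mod 1475) write m = 949 + 1475t. Substituting into m ≡ 13 (mod 23) gives 1475t ≡ 7 (mod 23), and since 3⁻¹ ≡ 8 (mod 23), t ≡ 10. Hence m ≡ 949 + 1475·10 = 15699 (mod 33925).

15699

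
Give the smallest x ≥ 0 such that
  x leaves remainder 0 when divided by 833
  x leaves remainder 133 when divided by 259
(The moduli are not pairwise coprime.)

5831

gcd(833, 259) = 7 and 7 | (133 − 0), so the pair is consistent; merging gives x ≡ 5831 (mod 30821), where 30821 = lcm(833, 259).
The solution is unique modulo lcm(833, 259) = 30821.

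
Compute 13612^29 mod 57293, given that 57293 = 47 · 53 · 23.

42519

Mod 47: 13612 ≡ 29; 29^29 ≡ 31 (mod 47).
Mod 53: 13612 ≡ 44; 44^29 ≡ 13 (mod 53).
Mod 23: 13612 ≡ 19; by Fermat, exponent reduces to 29 mod 22 = 7; 19^7 ≡ 15 (mod 23).
Combine by CRT: x ≡ 31 (mod 47), x ≡ 13 (mod 53), x ≡ 15 (mod 23) ⇒ x ≡ 42519 (mod 57293).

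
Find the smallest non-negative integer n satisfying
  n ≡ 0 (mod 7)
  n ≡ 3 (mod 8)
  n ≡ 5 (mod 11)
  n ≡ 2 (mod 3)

203

From n ≡ 0 (mod 7) write n = 0 + 7t. Substituting into n ≡ 3 (mod 8) gives 7t ≡ 3 (mod 8), and since 7⁻¹ ≡ 7 (mod 8), t ≡ 5. Hence n ≡ 0 + 7·5 = 35 (mod 56).
From n ≡ 35 (mod 56) write n = 35 + 56t. Substituting into n ≡ 5 (mod 11) gives 56t ≡ 3 (mod 11), and since 1⁻¹ ≡ 1 (mod 11), t ≡ 3. Hence n ≡ 35 + 56·3 = 203 (mod 616).
From n ≡ 203 (mod 616) write n = 203 + 616t. Substituting into n ≡ 2 (mod 3) gives 616t ≡ 0 (mod 3), and since 1⁻¹ ≡ 1 (mod 3), t ≡ 0. Hence n ≡ 203 + 616·0 = 203 (mod 1848).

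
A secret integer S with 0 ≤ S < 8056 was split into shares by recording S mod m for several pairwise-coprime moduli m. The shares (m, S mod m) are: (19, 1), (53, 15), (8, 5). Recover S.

3725

Combine the congruences pairwise.
From S ≡ 1 (mod 19) write S = 1 + 19t. Substituting into S ≡ 15 (mod 53) gives 19t ≡ 14 (mod 53), and since 19⁻¹ ≡ 14 (mod 53), t ≡ 37. Hence S ≡ 1 + 19·37 = 704 (mod 1007).
From S ≡ 704 (mod 1007) write S = 704 + 1007t. Substituting into S ≡ 5 (mod 8) gives 1007t ≡ 5 (mod 8), and since 7⁻¹ ≡ 7 (mod 8), t ≡ 3. Hence S ≡ 704 + 1007·3 = 3725 (mod 8056).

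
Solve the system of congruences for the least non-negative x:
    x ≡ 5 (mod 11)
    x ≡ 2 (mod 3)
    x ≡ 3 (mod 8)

From x ≡ 5 (mod 11) write x = 5 + 11t. Substituting into x ≡ 2 (mod 3) gives 11t ≡ 0 (mod 3), and since 2⁻¹ ≡ 2 (mod 3), t ≡ 0. Hence x ≡ 5 + 11·0 = 5 (mod 33).
From x ≡ 5 (mod 33) write x = 5 + 33t. Substituting into x ≡ 3 (mod 8) gives 33t ≡ 6 (mod 8), and since 1⁻¹ ≡ 1 (mod 8), t ≡ 6. Hence x ≡ 5 + 33·6 = 203 (mod 264).

203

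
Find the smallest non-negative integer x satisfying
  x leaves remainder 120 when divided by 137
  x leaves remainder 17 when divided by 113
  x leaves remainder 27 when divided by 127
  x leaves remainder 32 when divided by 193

302931095

Combine the congruences pairwise.
From x ≡ 120 (mod 137) write x = 120 + 137t. Substituting into x ≡ 17 (mod 113) gives 137t ≡ 10 (mod 113), and since 24⁻¹ ≡ 33 (mod 113), t ≡ 104. Hence x ≡ 120 + 137·104 = 14368 (mod 15481).
From x ≡ 14368 (mod 15481) write x = 14368 + 15481t. Substituting into x ≡ 27 (mod 127) gives 15481t ≡ 10 (mod 127), and since 114⁻¹ ≡ 39 (mod 127), t ≡ 9. Hence x ≡ 14368 + 15481·9 = 153697 (mod 1966087).
From x ≡ 153697 (mod 1966087) write x = 153697 + 1966087t. Substituting into x ≡ 32 (mod 193) gives 1966087t ≡ 156 (mod 193), and since 189⁻¹ ≡ 48 (mod 193), t ≡ 154. Hence x ≡ 153697 + 1966087·154 = 302931095 (mod 379454791).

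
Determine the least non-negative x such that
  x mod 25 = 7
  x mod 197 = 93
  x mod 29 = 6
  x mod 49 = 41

1302657

The moduli are pairwise coprime; N = 25·197·29·49 = 6998425.
N/25 = 279937; 279937 ≡ 12 (mod 25); 12·23 ≡ 1, so inverse 23.
N/197 = 35525; 35525 ≡ 65 (mod 197); 65·97 ≡ 1, so inverse 97.
N/29 = 241325; 241325 ≡ 16 (mod 29); 16·20 ≡ 1, so inverse 20.
N/49 = 142825; 142825 ≡ 39 (mod 49); 39·44 ≡ 1, so inverse 44.
x ≡ 7·279937·23 + 93·35525·97 + 6·241325·20 + 41·142825·44 = 652156182.
652156182 mod 6998425 = 1302657.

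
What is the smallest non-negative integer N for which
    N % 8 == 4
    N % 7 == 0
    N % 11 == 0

Combine the congruences pairwise.
From N ≡ 4 (mod 8) write N = 4 + 8t. Substituting into N ≡ 0 (mod 7) gives 8t ≡ 3 (mod 7), and since 1⁻¹ ≡ 1 (mod 7), t ≡ 3. Hence N ≡ 4 + 8·3 = 28 (mod 56).
From N ≡ 28 (mod 56) write N = 28 + 56t. Substituting into N ≡ 0 (mod 11) gives 56t ≡ 5 (mod 11), and since 1⁻¹ ≡ 1 (mod 11), t ≡ 5. Hence N ≡ 28 + 56·5 = 308 (mod 616).

308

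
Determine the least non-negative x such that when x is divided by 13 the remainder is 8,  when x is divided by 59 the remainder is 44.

From x ≡ 8 (mod 13) write x = 8 + 13t. Substituting into x ≡ 44 (mod 59) gives 13t ≡ 36 (mod 59), and since 13⁻¹ ≡ 50 (mod 59), t ≡ 30. Hence x ≡ 8 + 13·30 = 398 (mod 767).

398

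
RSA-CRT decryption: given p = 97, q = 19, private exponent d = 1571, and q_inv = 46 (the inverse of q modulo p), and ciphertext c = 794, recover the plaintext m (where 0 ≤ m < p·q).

d_p = d mod (p−1) = 1571 mod 96 = 35; d_q = d mod (q−1) = 5.
m₁ = c^(d_p) mod p: c ≡ 18 (mod 97), and 18^35 mod 97 = 12.
m₂ = c^(d_q) mod q: c ≡ 15 (mod 19), and 15^5 mod 19 = 2.
h = q_inv·(m₁ − m₂) mod p = 46·(12 − 2) mod 97 = 72.
m = m₂ + h·q = 2 + 72·19 = 1370.

1370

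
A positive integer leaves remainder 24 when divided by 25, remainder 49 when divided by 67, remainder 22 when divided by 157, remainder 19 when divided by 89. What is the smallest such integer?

916274

The moduli are pairwise coprime; M = 25·67·157·89 = 23404775.
M/25 = 936191; 936191 ≡ 16 (mod 25); 16·11 ≡ 1, so inverse 11.
M/67 = 349325; 349325 ≡ 54 (mod 67); 54·36 ≡ 1, so inverse 36.
M/157 = 149075; 149075 ≡ 82 (mod 157); 82·90 ≡ 1, so inverse 90.
M/89 = 262975; 262975 ≡ 69 (mod 89); 69·40 ≡ 1, so inverse 40.
N ≡ 24·936191·11 + 49·349325·36 + 22·149075·90 + 19·262975·40 = 1358393224.
1358393224 mod 23404775 = 916274.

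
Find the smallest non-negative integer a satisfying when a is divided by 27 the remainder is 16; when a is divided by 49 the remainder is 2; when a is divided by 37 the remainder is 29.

The moduli are pairwise coprime; N = 27·49·37 = 48951.
N/27 = 1813; 1813 ≡ 4 (mod 27); 4·7 ≡ 1, so inverse 7.
N/49 = 999; 999 ≡ 19 (mod 49); 19·31 ≡ 1, so inverse 31.
N/37 = 1323; 1323 ≡ 28 (mod 37); 28·4 ≡ 1, so inverse 4.
a ≡ 16·1813·7 + 2·999·31 + 29·1323·4 = 418462.
418462 mod 48951 = 26854.

26854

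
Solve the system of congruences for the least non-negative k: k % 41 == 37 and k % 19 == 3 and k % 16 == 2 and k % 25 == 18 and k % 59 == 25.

From k ≡ 37 (mod 41) write k = 37 + 41t. Substituting into k ≡ 3 (mod 19) gives 41t ≡ 4 (mod 19), and since 3⁻¹ ≡ 13 (mod 19), t ≡ 14. Hence k ≡ 37 + 41·14 = 611 (mod 779).
From k ≡ 611 (mod 779) write k = 611 + 779t. Substituting into k ≡ 2 (mod 16) gives 779t ≡ 15 (mod 16), and since 11⁻¹ ≡ 3 (mod 16), t ≡ 13. Hence k ≡ 611 + 779·13 = 10738 (mod 12464).
From k ≡ 10738 (mod 12464) write k = 10738 + 12464t. Substituting into k ≡ 18 (mod 25) gives 12464t ≡ 5 (mod 25), and since 14⁻¹ ≡ 9 (mod 25), t ≡ 20. Hence k ≡ 10738 + 12464·20 = 260018 (mod 311600).
From k ≡ 260018 (mod 311600) write k = 260018 + 311600t. Substituting into k ≡ 25 (mod 59) gives 311600t ≡ 20 (mod 59), and since 21⁻¹ ≡ 45 (mod 59), t ≡ 15. Hence k ≡ 260018 + 311600·15 = 4934018 (mod 18384400).

4934018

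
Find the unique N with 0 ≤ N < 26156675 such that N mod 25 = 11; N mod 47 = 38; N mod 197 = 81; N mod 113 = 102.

The moduli are pairwise coprime; M = 25·47·197·113 = 26156675.
M/25 = 1046267; 1046267 ≡ 17 (mod 25); 17·3 ≡ 1, so inverse 3.
M/47 = 556525; 556525 ≡ 45 (mod 47); 45·23 ≡ 1, so inverse 23.
M/197 = 132775; 132775 ≡ 194 (mod 197); 194·131 ≡ 1, so inverse 131.
M/113 = 231475; 231475 ≡ 51 (mod 113); 51·82 ≡ 1, so inverse 82.
N ≡ 11·1046267·3 + 38·556525·23 + 81·132775·131 + 102·231475·82 = 3865862086.
3865862086 mod 26156675 = 20830861.

20830861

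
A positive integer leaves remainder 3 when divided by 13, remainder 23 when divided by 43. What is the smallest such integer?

367

From N ≡ 3 (mod 13) write N = 3 + 13t. Substituting into N ≡ 23 (mod 43) gives 13t ≡ 20 (mod 43), and since 13⁻¹ ≡ 10 (mod 43), t ≡ 28. Hence N ≡ 3 + 13·28 = 367 (mod 559).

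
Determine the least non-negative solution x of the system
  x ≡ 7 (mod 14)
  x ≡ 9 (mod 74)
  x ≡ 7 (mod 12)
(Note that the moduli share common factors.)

1267

Combine the congruences pairwise.
gcd(14, 74) = 2 and 2 | (9 − 7), so the pair is consistent; merging gives x ≡ 231 (mod 518), where 518 = lcm(14, 74).
gcd(518, 12) = 2 and 2 | (7 − 231), so the pair is consistent; merging gives x ≡ 1267 (mod 3108), where 3108 = lcm(518, 12).
The solution is unique modulo lcm(14, 74, 12) = 3108.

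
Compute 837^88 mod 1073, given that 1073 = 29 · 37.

343

Mod 29: 837 ≡ 25; by Fermat, exponent reduces to 88 mod 28 = 4; 25^4 ≡ 24 (mod 29).
Mod 37: 837 ≡ 23; by Fermat, exponent reduces to 88 mod 36 = 16; 23^16 ≡ 10 (mod 37).
Combine by CRT: x ≡ 24 (mod 29), x ≡ 10 (mod 37) ⇒ x ≡ 343 (mod 1073).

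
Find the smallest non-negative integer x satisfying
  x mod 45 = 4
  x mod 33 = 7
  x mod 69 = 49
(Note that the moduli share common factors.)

2119

gcd(45, 33) = 3 and 3 | (7 − 4), so the pair is consistent; merging gives x ≡ 139 (mod 495), where 495 = lcm(45, 33).
gcd(495, 69) = 3 and 3 | (49 − 139), so the pair is consistent; merging gives x ≡ 2119 (mod 11385), where 11385 = lcm(495, 69).
The solution is unique modulo lcm(45, 33, 69) = 11385.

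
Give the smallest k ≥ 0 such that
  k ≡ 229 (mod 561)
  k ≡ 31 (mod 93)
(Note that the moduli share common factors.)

gcd(561, 93) = 3 and 3 | (31 − 229), so the pair is consistent; merging gives k ≡ 15376 (mod 17391), where 17391 = lcm(561, 93).
The solution is unique modulo lcm(561, 93) = 17391.

15376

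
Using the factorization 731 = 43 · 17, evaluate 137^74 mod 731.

Mod 43: 137 ≡ 8; by Fermat, exponent reduces to 74 mod 42 = 32; 8^32 ≡ 11 (mod 43).
Mod 17: 137 ≡ 1; by Fermat, exponent reduces to 74 mod 16 = 10; 1^10 ≡ 1 (mod 17).
Combine by CRT: x ≡ 11 (mod 43), x ≡ 1 (mod 17) ⇒ x ≡ 613 (mod 731).

613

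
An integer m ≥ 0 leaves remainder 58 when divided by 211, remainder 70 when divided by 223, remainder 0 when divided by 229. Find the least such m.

6352002

The moduli are pairwise coprime; N = 211·223·229 = 10775137.
N/211 = 51067; 51067 ≡ 5 (mod 211); 5·169 ≡ 1, so inverse 169.
N/223 = 48319; 48319 ≡ 151 (mod 223); 151·96 ≡ 1, so inverse 96.
N/229 = 47053; 47053 ≡ 108 (mod 229); 108·176 ≡ 1, so inverse 176.
m ≡ 58·51067·169 + 70·48319·96 + 0·47053·176 = 825262414.
825262414 mod 10775137 = 6352002.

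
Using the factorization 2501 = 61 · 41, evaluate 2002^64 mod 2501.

Mod 61: 2002 ≡ 50; by Fermat, exponent reduces to 64 mod 60 = 4; 50^4 ≡ 1 (mod 61).
Mod 41: 2002 ≡ 34; by Fermat, exponent reduces to 64 mod 40 = 24; 34^24 ≡ 18 (mod 41).
Combine by CRT: x ≡ 1 (mod 61), x ≡ 18 (mod 41) ⇒ x ≡ 428 (mod 2501).

428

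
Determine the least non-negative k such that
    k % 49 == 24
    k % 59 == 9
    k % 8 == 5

Combine the congruences pairwise.
From k ≡ 24 (mod 49) write k = 24 + 49t. Substituting into k ≡ 9 (mod 59) gives 49t ≡ 44 (mod 59), and since 49⁻¹ ≡ 53 (mod 59), t ≡ 31. Hence k ≡ 24 + 49·31 = 1543 (mod 2891).
From k ≡ 1543 (mod 2891) write k = 1543 + 2891t. Substituting into k ≡ 5 (mod 8) gives 2891t ≡ 6 (mod 8), and since 3⁻¹ ≡ 3 (mod 8), t ≡ 2. Hence k ≡ 1543 + 2891·2 = 7325 (mod 23128).

7325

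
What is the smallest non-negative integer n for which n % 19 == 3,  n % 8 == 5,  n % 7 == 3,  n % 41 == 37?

36445

The moduli are pairwise coprime; M = 19·8·7·41 = 43624.
M/19 = 2296; 2296 ≡ 16 (mod 19); 16·6 ≡ 1, so inverse 6.
M/8 = 5453; 5453 ≡ 5 (mod 8); 5·5 ≡ 1, so inverse 5.
M/7 = 6232; 6232 ≡ 2 (mod 7); 2·4 ≡ 1, so inverse 4.
M/41 = 1064; 1064 ≡ 39 (mod 41); 39·20 ≡ 1, so inverse 20.
n ≡ 3·2296·6 + 5·5453·5 + 3·6232·4 + 37·1064·20 = 1039797.
1039797 mod 43624 = 36445.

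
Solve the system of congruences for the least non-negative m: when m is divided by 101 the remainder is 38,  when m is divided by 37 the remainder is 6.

1856

Combine the congruences pairwise.
From m ≡ 38 (mod 101) write m = 38 + 101t. Substituting into m ≡ 6 (mod 37) gives 101t ≡ 5 (mod 37), and since 27⁻¹ ≡ 11 (mod 37), t ≡ 18. Hence m ≡ 38 + 101·18 = 1856 (mod 3737).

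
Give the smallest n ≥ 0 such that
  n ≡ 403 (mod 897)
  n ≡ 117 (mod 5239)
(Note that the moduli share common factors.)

351130

gcd(897, 5239) = 13 and 13 | (117 − 403), so the pair is consistent; merging gives n ≡ 351130 (mod 361491), where 361491 = lcm(897, 5239).
The solution is unique modulo lcm(897, 5239) = 361491.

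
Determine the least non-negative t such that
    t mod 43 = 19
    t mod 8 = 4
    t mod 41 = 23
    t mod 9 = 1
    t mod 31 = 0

From t ≡ 19 (mod 43) write t = 19 + 43s. Substituting into t ≡ 4 (mod 8) gives 43s ≡ 1 (mod 8), and since 3⁻¹ ≡ 3 (mod 8), s ≡ 3. Hence t ≡ 19 + 43·3 = 148 (mod 344).
From t ≡ 148 (mod 344) write t = 148 + 344s. Substituting into t ≡ 23 (mod 41) gives 344s ≡ 39 (mod 41), and since 16⁻¹ ≡ 18 (mod 41), s ≡ 5. Hence t ≡ 148 + 344·5 = 1868 (mod 14104).
From t ≡ 1868 (mod 14104) write t = 1868 + 14104s. Substituting into t ≡ 1 (mod 9) gives 14104s ≡ 5 (mod 9), and since 1⁻¹ ≡ 1 (mod 9), s ≡ 5. Hence t ≡ 1868 + 14104·5 = 72388 (mod 126936).
From t ≡ 72388 (mod 126936) write t = 72388 + 126936s. Substituting into t ≡ 0 (mod 31) gives 126936s ≡ 28 (mod 31), and since 22⁻¹ ≡ 24 (mod 31), s ≡ 21. Hence t ≡ 72388 + 126936·21 = 2738044 (mod 3935016).

2738044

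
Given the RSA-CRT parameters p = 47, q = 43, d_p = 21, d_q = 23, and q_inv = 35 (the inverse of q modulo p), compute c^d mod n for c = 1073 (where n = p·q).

m₁ = c^(d_p) mod p: c ≡ 39 (mod 47), and 39^21 mod 47 = 11.
m₂ = c^(d_q) mod q: c ≡ 41 (mod 43), and 41^23 mod 43 = 4.
h = q_inv·(m₁ − m₂) mod p = 35·(11 − 4) mod 47 = 10.
m = m₂ + h·q = 4 + 10·43 = 434.

434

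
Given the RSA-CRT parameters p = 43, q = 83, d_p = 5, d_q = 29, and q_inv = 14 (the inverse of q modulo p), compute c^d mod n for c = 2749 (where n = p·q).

3498

m₁ = c^(d_p) mod p: c ≡ 40 (mod 43), and 40^5 mod 43 = 15.
m₂ = c^(d_q) mod q: c ≡ 10 (mod 83), and 10^29 mod 83 = 12.
h = q_inv·(m₁ − m₂) mod p = 14·(15 − 12) mod 43 = 42.
m = m₂ + h·q = 12 + 42·83 = 3498.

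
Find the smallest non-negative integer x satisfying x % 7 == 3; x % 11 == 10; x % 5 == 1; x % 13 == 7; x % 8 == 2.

25266

The moduli are pairwise coprime; N = 7·11·5·13·8 = 40040.
N/7 = 5720; 5720 ≡ 1 (mod 7), inverse 1.
N/11 = 3640; 3640 ≡ 10 (mod 11); 10·10 ≡ 1, so inverse 10.
N/5 = 8008; 8008 ≡ 3 (mod 5); 3·2 ≡ 1, so inverse 2.
N/13 = 3080; 3080 ≡ 12 (mod 13); 12·12 ≡ 1, so inverse 12.
N/8 = 5005; 5005 ≡ 5 (mod 8); 5·5 ≡ 1, so inverse 5.
x ≡ 3·5720·1 + 10·3640·10 + 1·8008·2 + 7·3080·12 + 2·5005·5 = 705946.
705946 mod 40040 = 25266.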